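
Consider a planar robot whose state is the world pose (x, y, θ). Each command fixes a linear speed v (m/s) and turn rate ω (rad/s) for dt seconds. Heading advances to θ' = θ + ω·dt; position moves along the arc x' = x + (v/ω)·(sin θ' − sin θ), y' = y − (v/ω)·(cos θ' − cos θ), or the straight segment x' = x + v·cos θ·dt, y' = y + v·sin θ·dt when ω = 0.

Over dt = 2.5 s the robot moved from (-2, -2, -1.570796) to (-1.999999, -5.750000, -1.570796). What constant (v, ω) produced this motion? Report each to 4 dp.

Δθ = -1.570796 − -1.570796 = 0.000000
ω = Δθ/dt = 0.000000/2.5 = 0.0000
ω = 0 → v = (Δx·cos θ + Δy·sin θ)/dt = 1.5000

v = 1.5000, ω = 0.0000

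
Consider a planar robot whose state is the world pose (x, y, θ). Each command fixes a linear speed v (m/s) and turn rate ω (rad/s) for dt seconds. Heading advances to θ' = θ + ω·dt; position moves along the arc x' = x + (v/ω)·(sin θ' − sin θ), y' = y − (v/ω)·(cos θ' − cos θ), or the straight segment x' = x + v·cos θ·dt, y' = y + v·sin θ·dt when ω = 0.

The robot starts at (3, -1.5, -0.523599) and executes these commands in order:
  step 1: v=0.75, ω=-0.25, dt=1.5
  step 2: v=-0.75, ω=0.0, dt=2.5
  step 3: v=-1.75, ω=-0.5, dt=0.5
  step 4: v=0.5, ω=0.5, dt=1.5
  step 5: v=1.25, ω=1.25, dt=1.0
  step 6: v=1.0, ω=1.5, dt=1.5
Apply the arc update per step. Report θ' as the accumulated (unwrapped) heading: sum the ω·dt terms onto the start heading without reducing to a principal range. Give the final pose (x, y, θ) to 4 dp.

step 1: θ'=-0.8986 (R=-3.0000) → pose (3.8474, -2.2300, -0.8986)
step 2: θ'=-0.8986 (straight) → pose (2.6798, -0.7629, -0.8986)
step 3: θ'=-1.1486 (R=3.5000) → pose (2.2257, -0.0176, -1.1486)
step 4: θ'=-0.3986 (R=1.0000) → pose (2.7498, -0.5294, -0.3986)
step 5: θ'=0.8514 (R=1.0000) → pose (3.8901, -0.2667, 0.8514)
step 6: θ'=3.1014 (R=0.6667) → pose (3.4154, 0.8387, 3.1014)

(3.4154, 0.8387, 3.1014)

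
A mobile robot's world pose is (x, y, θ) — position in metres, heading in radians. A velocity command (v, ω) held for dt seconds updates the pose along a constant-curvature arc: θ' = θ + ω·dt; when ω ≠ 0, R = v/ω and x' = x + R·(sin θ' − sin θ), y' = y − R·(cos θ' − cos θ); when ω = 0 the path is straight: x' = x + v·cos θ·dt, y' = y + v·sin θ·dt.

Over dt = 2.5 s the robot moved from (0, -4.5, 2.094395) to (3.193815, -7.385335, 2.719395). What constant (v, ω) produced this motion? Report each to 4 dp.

v = -1.7500, ω = 0.2500

Δθ = 2.719395 − 2.094395 = 0.625000
ω = Δθ/dt = 0.625000/2.5 = 0.2500
R = Δx/(sin θ' − sin θ) = -7.0000
v = R·ω = -7.0000·0.2500 = -1.7500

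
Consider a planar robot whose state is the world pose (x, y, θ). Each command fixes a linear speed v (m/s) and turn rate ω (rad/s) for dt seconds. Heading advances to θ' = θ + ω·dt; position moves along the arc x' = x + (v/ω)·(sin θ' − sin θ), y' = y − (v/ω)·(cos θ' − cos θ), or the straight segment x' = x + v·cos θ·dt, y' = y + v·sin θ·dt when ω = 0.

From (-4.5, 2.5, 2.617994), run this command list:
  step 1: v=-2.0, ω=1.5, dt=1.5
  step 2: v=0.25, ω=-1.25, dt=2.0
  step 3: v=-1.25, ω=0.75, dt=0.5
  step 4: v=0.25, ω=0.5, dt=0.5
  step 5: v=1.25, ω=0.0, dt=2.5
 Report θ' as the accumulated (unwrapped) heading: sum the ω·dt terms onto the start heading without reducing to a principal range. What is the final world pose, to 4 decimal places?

(-5.5464, 3.8399, 2.9930)

step 1: θ'=4.8680 (R=-1.3333) → pose (-2.5161, 3.8613, 4.8680)
step 2: θ'=2.3680 (R=-0.2000) → pose (-2.8534, 3.6873, 2.3680)
step 3: θ'=2.7430 (R=-1.6667) → pose (-2.3358, 3.3436, 2.7430)
step 4: θ'=2.9930 (R=0.5000) → pose (-2.4558, 3.3773, 2.9930)
step 5: θ'=2.9930 (straight) → pose (-5.5464, 3.8399, 2.9930)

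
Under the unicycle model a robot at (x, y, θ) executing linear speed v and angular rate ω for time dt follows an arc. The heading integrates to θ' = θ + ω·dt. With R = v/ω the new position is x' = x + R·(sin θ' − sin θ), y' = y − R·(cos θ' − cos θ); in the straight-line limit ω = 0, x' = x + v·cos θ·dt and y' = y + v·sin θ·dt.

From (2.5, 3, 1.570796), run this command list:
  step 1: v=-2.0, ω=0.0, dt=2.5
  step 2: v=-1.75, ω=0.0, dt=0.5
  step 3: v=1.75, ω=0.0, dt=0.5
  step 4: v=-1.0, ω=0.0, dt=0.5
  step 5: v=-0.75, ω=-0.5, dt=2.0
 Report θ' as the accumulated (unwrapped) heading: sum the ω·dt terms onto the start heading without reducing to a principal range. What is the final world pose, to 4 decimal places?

(1.8105, -3.7622, 0.5708)

step 1: θ'=1.5708 (straight) → pose (2.5000, -2.0000, 1.5708)
step 2: θ'=1.5708 (straight) → pose (2.5000, -2.8750, 1.5708)
step 3: θ'=1.5708 (straight) → pose (2.5000, -2.0000, 1.5708)
step 4: θ'=1.5708 (straight) → pose (2.5000, -2.5000, 1.5708)
step 5: θ'=0.5708 (R=1.5000) → pose (1.8105, -3.7622, 0.5708)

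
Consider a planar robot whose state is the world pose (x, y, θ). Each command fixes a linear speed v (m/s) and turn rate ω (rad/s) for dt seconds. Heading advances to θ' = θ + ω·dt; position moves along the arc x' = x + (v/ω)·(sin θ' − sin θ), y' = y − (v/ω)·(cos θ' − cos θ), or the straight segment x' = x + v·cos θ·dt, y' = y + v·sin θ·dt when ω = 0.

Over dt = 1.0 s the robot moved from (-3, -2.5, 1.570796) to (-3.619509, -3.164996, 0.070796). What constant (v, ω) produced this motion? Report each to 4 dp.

Δθ = 0.070796 − 1.570796 = -1.500000
ω = Δθ/dt = -1.500000/1.0 = -1.5000
R = −Δy/(cos θ' − cos θ) = 0.6667
v = R·ω = 0.6667·-1.5000 = -1.0000

v = -1.0000, ω = -1.5000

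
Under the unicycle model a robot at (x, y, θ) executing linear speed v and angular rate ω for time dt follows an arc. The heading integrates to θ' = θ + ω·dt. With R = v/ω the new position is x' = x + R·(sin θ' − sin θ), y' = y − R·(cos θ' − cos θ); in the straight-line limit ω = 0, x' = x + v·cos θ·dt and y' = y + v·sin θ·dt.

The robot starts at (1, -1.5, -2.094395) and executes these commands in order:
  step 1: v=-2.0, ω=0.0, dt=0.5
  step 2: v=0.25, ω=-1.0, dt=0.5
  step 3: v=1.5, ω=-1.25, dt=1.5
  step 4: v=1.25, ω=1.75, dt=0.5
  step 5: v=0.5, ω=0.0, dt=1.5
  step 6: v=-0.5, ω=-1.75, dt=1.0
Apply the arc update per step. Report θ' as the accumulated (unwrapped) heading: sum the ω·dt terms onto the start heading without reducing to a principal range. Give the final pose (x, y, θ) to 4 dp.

step 1: θ'=-2.0944 (straight) → pose (1.5000, -0.6340, -2.0944)
step 2: θ'=-2.5944 (R=-0.2500) → pose (1.4136, -0.7225, -2.5944)
step 3: θ'=-4.4694 (R=-1.2000) → pose (-0.3755, 0.0136, -4.4694)
step 4: θ'=-3.5944 (R=0.7143) → pose (-0.7563, 0.4840, -3.5944)
step 5: θ'=-3.5944 (straight) → pose (-1.4308, 0.8121, -3.5944)
step 6: θ'=-5.3444 (R=0.2857) → pose (-1.3252, 0.3864, -5.3444)

(-1.3252, 0.3864, -5.3444)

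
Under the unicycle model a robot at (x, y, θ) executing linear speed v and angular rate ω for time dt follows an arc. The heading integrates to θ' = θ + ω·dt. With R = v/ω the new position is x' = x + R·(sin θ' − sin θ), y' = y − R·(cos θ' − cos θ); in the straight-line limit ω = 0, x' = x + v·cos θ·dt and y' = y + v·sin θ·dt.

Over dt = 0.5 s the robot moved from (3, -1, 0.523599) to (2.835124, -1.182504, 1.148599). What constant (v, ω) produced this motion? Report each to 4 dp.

Δθ = 1.148599 − 0.523599 = 0.625000
ω = Δθ/dt = 0.625000/0.5 = 1.2500
R = −Δy/(cos θ' − cos θ) = -0.4000
v = R·ω = -0.4000·1.2500 = -0.5000

v = -0.5000, ω = 1.2500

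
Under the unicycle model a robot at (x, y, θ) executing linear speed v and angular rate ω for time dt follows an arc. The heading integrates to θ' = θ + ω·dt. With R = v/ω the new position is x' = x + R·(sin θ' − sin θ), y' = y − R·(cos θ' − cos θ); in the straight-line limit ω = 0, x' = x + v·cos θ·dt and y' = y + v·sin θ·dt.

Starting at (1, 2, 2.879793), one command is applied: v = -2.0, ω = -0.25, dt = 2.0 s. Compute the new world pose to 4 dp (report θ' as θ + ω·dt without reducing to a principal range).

(4.4512, 0.0614, 2.3798)

θ' = 2.8798 + -0.25·2.0 = 2.3798
R = v/ω = -2.0/-0.25 = 8.0000
x' = 1 + 8.0000·(sin 2.3798 − sin 2.8798) = 4.4512
y' = 2 − 8.0000·(cos 2.3798 − cos 2.8798) = 0.0614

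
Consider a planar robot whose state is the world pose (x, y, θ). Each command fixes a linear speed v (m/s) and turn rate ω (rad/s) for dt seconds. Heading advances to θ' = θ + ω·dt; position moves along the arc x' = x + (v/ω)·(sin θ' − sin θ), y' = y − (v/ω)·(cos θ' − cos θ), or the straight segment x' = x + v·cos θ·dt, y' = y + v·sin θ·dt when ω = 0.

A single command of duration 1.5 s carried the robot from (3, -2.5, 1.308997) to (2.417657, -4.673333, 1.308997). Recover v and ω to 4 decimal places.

Δθ = 1.308997 − 1.308997 = 0.000000
ω = Δθ/dt = 0.000000/1.5 = 0.0000
ω = 0 → v = (Δx·cos θ + Δy·sin θ)/dt = -1.5000

v = -1.5000, ω = 0.0000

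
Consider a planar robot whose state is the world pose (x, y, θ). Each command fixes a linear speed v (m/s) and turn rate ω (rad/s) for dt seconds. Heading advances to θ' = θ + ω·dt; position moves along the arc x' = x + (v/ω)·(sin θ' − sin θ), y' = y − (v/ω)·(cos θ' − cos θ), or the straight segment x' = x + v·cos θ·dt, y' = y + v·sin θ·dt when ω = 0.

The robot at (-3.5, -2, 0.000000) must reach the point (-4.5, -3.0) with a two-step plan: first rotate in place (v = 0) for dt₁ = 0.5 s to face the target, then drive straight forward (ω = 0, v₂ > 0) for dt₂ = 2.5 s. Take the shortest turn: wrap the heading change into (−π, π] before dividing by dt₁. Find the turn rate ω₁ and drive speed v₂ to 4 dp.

ω₁ = -4.7124, v₂ = 0.5657

heading to target = atan2(-3−-2, -4.5−-3.5) = -2.3562
Δθ = wrap(-2.3562 − 0.0000) = -2.3562; ω₁ = Δθ/dt₁ = -4.7124
distance = √((-4.5−-3.5)² + (-3−-2)²) = 1.4142; v₂ = distance/dt₂ = 0.5657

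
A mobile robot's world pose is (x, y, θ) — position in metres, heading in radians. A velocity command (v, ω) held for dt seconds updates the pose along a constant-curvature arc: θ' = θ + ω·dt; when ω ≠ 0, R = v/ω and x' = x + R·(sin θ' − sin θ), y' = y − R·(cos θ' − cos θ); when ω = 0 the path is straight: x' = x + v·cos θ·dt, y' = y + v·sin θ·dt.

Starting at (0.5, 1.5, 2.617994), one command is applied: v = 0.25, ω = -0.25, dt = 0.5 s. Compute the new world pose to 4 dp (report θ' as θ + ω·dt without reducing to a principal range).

(0.3959, 1.5691, 2.4930)

θ' = 2.6180 + -0.25·0.5 = 2.4930
R = v/ω = 0.25/-0.25 = -1.0000
x' = 0.5 + -1.0000·(sin 2.4930 − sin 2.6180) = 0.3959
y' = 1.5 − -1.0000·(cos 2.4930 − cos 2.6180) = 1.5691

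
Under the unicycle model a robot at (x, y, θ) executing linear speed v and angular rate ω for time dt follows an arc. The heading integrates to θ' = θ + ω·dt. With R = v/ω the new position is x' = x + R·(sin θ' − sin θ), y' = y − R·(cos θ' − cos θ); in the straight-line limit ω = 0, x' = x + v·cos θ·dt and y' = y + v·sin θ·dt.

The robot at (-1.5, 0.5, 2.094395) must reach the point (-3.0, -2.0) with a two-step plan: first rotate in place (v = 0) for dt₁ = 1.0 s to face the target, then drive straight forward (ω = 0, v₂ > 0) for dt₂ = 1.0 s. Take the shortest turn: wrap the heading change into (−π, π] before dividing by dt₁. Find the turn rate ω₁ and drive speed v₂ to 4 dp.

heading to target = atan2(-2−0.5, -3−-1.5) = -2.1112
Δθ = wrap(-2.1112 − 2.0944) = 2.0776; ω₁ = Δθ/dt₁ = 2.0776
distance = √((-3−-1.5)² + (-2−0.5)²) = 2.9155; v₂ = distance/dt₂ = 2.9155

ω₁ = 2.0776, v₂ = 2.9155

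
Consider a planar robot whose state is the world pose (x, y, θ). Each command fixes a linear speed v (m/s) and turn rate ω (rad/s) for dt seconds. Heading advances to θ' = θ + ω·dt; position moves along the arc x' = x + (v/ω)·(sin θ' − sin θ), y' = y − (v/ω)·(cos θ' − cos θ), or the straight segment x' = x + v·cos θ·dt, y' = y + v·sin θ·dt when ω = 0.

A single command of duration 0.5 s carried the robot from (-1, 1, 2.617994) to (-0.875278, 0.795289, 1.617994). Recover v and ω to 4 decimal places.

v = -0.5000, ω = -2.0000

Δθ = 1.617994 − 2.617994 = -1.000000
ω = Δθ/dt = -1.000000/0.5 = -2.0000
R = −Δy/(cos θ' − cos θ) = 0.2500
v = R·ω = 0.2500·-2.0000 = -0.5000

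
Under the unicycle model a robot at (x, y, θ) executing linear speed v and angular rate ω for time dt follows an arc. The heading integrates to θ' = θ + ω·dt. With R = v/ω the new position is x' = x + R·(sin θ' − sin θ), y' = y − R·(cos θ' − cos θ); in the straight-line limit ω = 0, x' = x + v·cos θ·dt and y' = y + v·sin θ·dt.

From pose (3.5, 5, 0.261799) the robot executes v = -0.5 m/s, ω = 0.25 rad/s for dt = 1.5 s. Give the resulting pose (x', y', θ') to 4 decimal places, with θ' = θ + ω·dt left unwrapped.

(2.8284, 4.6762, 0.6368)

θ' = 0.2618 + 0.25·1.5 = 0.6368
R = v/ω = -0.5/0.25 = -2.0000
x' = 3.5 + -2.0000·(sin 0.6368 − sin 0.2618) = 2.8284
y' = 5 − -2.0000·(cos 0.6368 − cos 0.2618) = 4.6762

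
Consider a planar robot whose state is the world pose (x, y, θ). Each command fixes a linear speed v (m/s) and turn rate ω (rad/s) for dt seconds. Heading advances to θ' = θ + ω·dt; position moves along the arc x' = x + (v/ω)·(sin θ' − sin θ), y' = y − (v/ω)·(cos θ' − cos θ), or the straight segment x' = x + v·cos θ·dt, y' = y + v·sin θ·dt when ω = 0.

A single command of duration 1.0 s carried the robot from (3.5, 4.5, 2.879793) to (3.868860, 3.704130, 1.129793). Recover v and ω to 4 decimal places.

Δθ = 1.129793 − 2.879793 = -1.750000
ω = Δθ/dt = -1.750000/1.0 = -1.7500
R = −Δy/(cos θ' − cos θ) = 0.5714
v = R·ω = 0.5714·-1.7500 = -1.0000

v = -1.0000, ω = -1.7500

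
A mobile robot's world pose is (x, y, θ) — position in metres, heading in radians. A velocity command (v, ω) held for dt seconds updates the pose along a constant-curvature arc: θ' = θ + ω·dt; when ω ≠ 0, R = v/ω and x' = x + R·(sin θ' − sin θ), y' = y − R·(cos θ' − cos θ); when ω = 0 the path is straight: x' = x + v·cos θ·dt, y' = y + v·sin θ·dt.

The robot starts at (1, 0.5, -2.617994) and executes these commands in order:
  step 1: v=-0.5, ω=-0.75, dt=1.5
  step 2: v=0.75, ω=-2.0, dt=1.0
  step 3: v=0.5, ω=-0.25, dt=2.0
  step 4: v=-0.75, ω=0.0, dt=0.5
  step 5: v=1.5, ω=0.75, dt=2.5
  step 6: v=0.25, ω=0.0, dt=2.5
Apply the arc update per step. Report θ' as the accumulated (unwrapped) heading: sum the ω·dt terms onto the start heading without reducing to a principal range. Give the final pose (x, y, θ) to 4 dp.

(3.8946, 4.6332, -4.3680)

step 1: θ'=-3.7430 (R=0.6667) → pose (1.7105, 0.4723, -3.7430)
step 2: θ'=-5.7430 (R=-0.3750) → pose (1.7298, 1.1032, -5.7430)
step 3: θ'=-6.2430 (R=-2.0000) → pose (2.6781, 1.3863, -6.2430)
step 4: θ'=-6.2430 (straight) → pose (2.3034, 1.3712, -6.2430)
step 5: θ'=-4.3680 (R=2.0000) → pose (4.1056, 4.0449, -4.3680)
step 6: θ'=-4.3680 (straight) → pose (3.8946, 4.6332, -4.3680)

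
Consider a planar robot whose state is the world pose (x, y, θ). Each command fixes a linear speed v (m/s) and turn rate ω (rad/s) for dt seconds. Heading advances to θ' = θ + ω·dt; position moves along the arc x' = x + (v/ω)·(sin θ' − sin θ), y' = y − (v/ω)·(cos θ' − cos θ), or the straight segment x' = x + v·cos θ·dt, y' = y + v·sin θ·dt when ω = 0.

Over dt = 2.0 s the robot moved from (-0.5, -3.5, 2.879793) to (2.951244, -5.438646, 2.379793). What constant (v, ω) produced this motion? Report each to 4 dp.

v = -2.0000, ω = -0.2500

Δθ = 2.379793 − 2.879793 = -0.500000
ω = Δθ/dt = -0.500000/2.0 = -0.2500
R = Δx/(sin θ' − sin θ) = 8.0000
v = R·ω = 8.0000·-0.2500 = -2.0000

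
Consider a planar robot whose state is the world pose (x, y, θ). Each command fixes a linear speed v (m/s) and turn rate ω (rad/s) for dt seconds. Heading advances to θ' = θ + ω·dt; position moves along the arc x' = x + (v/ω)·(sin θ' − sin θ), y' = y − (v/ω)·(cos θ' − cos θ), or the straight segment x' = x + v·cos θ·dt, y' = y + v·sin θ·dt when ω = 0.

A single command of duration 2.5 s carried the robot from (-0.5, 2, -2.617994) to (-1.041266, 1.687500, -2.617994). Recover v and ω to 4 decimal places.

v = 0.2500, ω = 0.0000

Δθ = -2.617994 − -2.617994 = 0.000000
ω = Δθ/dt = 0.000000/2.5 = 0.0000
ω = 0 → v = (Δx·cos θ + Δy·sin θ)/dt = 0.2500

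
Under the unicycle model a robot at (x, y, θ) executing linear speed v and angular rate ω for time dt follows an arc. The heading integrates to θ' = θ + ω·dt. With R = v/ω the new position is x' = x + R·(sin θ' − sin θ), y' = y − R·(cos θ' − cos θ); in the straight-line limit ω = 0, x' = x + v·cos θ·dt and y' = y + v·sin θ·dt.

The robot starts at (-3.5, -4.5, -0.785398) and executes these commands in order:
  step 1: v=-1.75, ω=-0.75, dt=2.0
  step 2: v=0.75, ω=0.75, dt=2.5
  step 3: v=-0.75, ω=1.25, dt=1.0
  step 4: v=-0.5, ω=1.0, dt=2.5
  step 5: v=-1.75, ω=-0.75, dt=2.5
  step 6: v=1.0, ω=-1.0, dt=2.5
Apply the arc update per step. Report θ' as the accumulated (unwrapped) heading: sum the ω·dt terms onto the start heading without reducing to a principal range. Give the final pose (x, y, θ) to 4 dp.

(1.1620, -5.9978, -1.0354)

step 1: θ'=-2.2854 (R=2.3333) → pose (-3.6126, -1.3210, -2.2854)
step 2: θ'=-0.4104 (R=1.0000) → pose (-3.2562, -2.8933, -0.4104)
step 3: θ'=0.8396 (R=-0.6000) → pose (-3.9422, -3.0428, 0.8396)
step 4: θ'=3.3396 (R=-0.5000) → pose (-3.4717, -3.8669, 3.3396)
step 5: θ'=1.4646 (R=2.3333) → pose (-0.6925, -6.4020, 1.4646)
step 6: θ'=-1.0354 (R=-1.0000) → pose (1.1620, -5.9978, -1.0354)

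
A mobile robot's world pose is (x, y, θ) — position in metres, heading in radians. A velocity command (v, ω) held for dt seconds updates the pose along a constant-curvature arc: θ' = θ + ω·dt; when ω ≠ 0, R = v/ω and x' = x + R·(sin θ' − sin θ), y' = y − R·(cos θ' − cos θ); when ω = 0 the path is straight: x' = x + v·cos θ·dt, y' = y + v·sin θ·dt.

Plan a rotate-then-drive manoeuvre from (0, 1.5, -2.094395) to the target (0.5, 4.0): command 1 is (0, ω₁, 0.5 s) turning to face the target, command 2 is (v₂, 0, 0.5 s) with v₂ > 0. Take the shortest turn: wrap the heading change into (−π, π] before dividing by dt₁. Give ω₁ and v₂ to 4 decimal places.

heading to target = atan2(4−1.5, 0.5−0) = 1.3734
Δθ = wrap(1.3734 − -2.0944) = -2.8154; ω₁ = Δθ/dt₁ = -5.6308
distance = √((0.5−0)² + (4−1.5)²) = 2.5495; v₂ = distance/dt₂ = 5.0990

ω₁ = -5.6308, v₂ = 5.0990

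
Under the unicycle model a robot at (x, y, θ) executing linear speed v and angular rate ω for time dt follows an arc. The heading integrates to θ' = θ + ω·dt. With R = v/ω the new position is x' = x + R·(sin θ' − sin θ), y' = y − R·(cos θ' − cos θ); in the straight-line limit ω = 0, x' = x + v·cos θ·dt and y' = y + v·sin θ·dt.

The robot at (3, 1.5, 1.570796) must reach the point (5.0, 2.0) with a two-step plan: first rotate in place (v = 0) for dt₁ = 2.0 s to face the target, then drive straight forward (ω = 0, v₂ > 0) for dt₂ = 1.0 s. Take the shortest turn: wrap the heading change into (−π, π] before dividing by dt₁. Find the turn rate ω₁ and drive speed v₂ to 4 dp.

heading to target = atan2(2−1.5, 5−3) = 0.2450
Δθ = wrap(0.2450 − 1.5708) = -1.3258; ω₁ = Δθ/dt₁ = -0.6629
distance = √((5−3)² + (2−1.5)²) = 2.0616; v₂ = distance/dt₂ = 2.0616

ω₁ = -0.6629, v₂ = 2.0616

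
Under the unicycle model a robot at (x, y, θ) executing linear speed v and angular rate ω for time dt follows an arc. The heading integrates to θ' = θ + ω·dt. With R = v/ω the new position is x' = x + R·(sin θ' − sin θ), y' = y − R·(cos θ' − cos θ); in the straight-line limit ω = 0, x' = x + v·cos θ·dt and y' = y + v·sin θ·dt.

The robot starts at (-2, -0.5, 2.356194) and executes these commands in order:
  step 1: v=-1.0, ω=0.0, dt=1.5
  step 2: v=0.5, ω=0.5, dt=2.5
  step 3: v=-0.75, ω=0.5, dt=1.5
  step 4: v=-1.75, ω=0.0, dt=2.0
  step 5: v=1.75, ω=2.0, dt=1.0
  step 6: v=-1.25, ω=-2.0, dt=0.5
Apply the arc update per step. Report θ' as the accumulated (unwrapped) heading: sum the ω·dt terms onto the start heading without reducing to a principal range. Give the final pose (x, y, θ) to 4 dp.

(0.1981, 1.7949, 5.3562)

step 1: θ'=2.3562 (straight) → pose (-0.9393, -1.5607, 2.3562)
step 2: θ'=3.6062 (R=1.0000) → pose (-2.0945, -1.3738, 3.6062)
step 3: θ'=4.3562 (R=-1.5000) → pose (-1.3608, -0.5558, 4.3562)
step 4: θ'=4.3562 (straight) → pose (-0.1403, 2.7245, 4.3562)
step 5: θ'=6.3562 (R=0.8750) → pose (0.7436, 1.5467, 6.3562)
step 6: θ'=5.3562 (R=0.6250) → pose (0.1981, 1.7949, 5.3562)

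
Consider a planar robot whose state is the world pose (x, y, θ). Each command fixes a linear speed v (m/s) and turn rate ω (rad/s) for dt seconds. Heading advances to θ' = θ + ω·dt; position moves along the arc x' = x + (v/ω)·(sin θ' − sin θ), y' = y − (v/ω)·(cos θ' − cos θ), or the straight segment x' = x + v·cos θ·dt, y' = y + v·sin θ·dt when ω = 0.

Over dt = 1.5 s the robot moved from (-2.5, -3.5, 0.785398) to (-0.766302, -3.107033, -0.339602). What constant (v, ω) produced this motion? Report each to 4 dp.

v = 1.2500, ω = -0.7500

Δθ = -0.339602 − 0.785398 = -1.125000
ω = Δθ/dt = -1.125000/1.5 = -0.7500
R = Δx/(sin θ' − sin θ) = -1.6667
v = R·ω = -1.6667·-0.7500 = 1.2500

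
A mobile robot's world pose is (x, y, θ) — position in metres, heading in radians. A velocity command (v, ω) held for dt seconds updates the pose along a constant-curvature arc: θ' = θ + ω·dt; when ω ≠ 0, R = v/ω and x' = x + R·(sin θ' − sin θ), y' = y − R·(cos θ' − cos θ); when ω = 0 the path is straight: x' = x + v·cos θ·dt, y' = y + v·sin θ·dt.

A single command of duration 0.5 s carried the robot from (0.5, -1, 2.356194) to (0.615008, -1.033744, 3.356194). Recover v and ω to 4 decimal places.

v = -0.2500, ω = 2.0000

Δθ = 3.356194 − 2.356194 = 1.000000
ω = Δθ/dt = 1.000000/0.5 = 2.0000
R = Δx/(sin θ' − sin θ) = -0.1250
v = R·ω = -0.1250·2.0000 = -0.2500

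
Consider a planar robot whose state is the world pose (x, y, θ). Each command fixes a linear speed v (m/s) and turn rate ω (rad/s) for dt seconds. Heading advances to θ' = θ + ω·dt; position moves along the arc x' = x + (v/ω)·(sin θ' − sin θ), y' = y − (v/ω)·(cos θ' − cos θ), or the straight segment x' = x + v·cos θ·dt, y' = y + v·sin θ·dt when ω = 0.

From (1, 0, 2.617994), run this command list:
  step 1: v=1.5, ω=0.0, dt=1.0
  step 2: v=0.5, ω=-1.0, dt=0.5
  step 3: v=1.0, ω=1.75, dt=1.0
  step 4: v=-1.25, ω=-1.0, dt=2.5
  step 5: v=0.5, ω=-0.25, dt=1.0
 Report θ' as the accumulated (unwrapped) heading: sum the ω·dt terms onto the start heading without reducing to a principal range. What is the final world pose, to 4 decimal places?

(0.8716, 0.3386, 1.1180)

step 1: θ'=2.6180 (straight) → pose (-0.2990, 0.7500, 2.6180)
step 2: θ'=2.1180 (R=-0.5000) → pose (-0.4760, 0.9229, 2.1180)
step 3: θ'=3.8680 (R=0.5714) → pose (-1.3436, 1.0527, 3.8680)
step 4: θ'=1.3680 (R=1.2500) → pose (0.7111, -0.1335, 1.3680)
step 5: θ'=1.1180 (R=-2.0000) → pose (0.8716, 0.3386, 1.1180)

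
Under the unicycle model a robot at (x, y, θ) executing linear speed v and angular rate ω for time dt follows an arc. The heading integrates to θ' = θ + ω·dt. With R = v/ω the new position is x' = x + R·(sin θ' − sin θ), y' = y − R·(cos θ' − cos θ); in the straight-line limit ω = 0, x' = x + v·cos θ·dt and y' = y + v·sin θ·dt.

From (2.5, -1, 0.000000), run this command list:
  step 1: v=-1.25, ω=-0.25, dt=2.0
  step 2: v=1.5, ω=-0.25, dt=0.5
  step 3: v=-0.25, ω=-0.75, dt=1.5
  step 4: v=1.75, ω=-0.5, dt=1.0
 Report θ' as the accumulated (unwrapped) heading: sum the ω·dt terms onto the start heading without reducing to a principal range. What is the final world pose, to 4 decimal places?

step 1: θ'=-0.5000 (R=5.0000) → pose (0.1029, -0.3879, -0.5000)
step 2: θ'=-0.6250 (R=-6.0000) → pose (0.7369, -0.7876, -0.6250)
step 3: θ'=-1.7500 (R=0.3333) → pose (0.6039, -0.4579, -1.7500)
step 4: θ'=-2.2500 (R=-3.5000) → pose (-0.1168, -2.0326, -2.2500)

(-0.1168, -2.0326, -2.2500)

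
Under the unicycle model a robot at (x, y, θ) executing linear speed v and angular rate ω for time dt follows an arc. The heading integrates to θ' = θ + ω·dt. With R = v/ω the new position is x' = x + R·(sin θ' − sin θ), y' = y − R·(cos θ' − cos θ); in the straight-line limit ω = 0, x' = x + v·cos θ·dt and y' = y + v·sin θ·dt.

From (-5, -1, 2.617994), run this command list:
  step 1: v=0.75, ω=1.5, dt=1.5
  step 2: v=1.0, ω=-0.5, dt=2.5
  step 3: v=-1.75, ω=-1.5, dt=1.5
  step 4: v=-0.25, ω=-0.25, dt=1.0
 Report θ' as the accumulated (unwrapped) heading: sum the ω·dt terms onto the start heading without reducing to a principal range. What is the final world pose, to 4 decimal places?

(-5.2051, -5.1056, 1.1180)

step 1: θ'=4.8680 (R=0.5000) → pose (-5.7440, -1.5105, 4.8680)
step 2: θ'=3.6180 (R=-2.0000) → pose (-6.8026, -3.5978, 3.6180)
step 3: θ'=1.3680 (R=1.1667) → pose (-5.1249, -4.8695, 1.3680)
step 4: θ'=1.1180 (R=1.0000) → pose (-5.2051, -5.1056, 1.1180)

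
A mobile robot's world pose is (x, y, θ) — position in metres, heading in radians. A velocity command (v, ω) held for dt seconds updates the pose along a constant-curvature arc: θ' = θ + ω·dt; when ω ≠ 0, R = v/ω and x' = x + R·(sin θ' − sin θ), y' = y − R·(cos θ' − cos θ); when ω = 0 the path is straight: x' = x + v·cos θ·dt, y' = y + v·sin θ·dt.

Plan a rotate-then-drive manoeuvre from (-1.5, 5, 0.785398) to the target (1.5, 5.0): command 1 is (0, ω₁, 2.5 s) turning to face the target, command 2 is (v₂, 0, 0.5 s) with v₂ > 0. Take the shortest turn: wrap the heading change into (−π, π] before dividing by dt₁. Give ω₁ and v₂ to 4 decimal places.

ω₁ = -0.3142, v₂ = 6.0000

heading to target = atan2(5−5, 1.5−-1.5) = 0.0000
Δθ = wrap(0.0000 − 0.7854) = -0.7854; ω₁ = Δθ/dt₁ = -0.3142
distance = √((1.5−-1.5)² + (5−5)²) = 3.0000; v₂ = distance/dt₂ = 6.0000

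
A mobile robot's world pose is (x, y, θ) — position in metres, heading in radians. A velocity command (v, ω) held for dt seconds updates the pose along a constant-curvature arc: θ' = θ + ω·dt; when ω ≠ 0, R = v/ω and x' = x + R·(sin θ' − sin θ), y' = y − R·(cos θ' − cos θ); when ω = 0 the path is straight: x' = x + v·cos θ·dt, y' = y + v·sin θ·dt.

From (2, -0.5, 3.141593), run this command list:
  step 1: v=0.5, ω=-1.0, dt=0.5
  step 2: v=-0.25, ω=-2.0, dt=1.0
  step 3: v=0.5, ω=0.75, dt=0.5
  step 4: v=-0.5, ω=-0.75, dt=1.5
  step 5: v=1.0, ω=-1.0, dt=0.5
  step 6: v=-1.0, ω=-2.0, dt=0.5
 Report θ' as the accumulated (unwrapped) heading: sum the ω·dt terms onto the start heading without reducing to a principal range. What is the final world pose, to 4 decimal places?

step 1: θ'=2.6416 (R=-0.5000) → pose (1.7603, -0.4388, 2.6416)
step 2: θ'=0.6416 (R=0.1250) → pose (1.7752, -0.6486, 0.6416)
step 3: θ'=1.0166 (R=0.6667) → pose (1.9431, -0.4654, 1.0166)
step 4: θ'=-0.1084 (R=0.6667) → pose (1.3041, -0.7773, -0.1084)
step 5: θ'=-0.6084 (R=-1.0000) → pose (1.7674, -0.9509, -0.6084)
step 6: θ'=-1.6084 (R=0.5000) → pose (1.5536, -0.5218, -1.6084)

(1.5536, -0.5218, -1.6084)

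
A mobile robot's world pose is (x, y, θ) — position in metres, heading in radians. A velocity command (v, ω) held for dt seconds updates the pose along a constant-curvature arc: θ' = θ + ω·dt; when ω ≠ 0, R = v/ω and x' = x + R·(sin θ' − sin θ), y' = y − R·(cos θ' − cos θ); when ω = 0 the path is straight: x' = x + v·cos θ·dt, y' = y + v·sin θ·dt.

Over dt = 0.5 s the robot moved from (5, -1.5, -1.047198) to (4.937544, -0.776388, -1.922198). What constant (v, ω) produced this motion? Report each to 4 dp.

Δθ = -1.922198 − -1.047198 = -0.875000
ω = Δθ/dt = -0.875000/0.5 = -1.7500
R = −Δy/(cos θ' − cos θ) = 0.8571
v = R·ω = 0.8571·-1.7500 = -1.5000

v = -1.5000, ω = -1.7500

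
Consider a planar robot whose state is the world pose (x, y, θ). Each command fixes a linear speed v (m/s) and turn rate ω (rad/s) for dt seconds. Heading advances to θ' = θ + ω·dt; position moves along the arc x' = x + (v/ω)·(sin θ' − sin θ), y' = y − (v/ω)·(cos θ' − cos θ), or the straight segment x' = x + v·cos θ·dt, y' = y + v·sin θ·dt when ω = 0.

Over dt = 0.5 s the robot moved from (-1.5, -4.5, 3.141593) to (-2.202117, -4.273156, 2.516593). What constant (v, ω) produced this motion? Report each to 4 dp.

v = 1.5000, ω = -1.2500

Δθ = 2.516593 − 3.141593 = -0.625000
ω = Δθ/dt = -0.625000/0.5 = -1.2500
R = Δx/(sin θ' − sin θ) = -1.2000
v = R·ω = -1.2000·-1.2500 = 1.5000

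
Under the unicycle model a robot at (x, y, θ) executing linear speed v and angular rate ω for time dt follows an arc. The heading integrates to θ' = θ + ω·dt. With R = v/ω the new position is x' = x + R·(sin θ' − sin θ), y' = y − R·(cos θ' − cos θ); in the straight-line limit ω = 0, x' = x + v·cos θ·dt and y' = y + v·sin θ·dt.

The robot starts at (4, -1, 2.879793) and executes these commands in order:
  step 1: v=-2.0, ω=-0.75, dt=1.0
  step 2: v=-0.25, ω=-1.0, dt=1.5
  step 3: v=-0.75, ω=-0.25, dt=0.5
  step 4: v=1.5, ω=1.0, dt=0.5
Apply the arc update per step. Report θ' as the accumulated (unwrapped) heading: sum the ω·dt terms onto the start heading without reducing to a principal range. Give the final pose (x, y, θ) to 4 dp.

step 1: θ'=2.1298 (R=2.6667) → pose (5.5706, -2.1616, 2.1298)
step 2: θ'=0.6298 (R=0.2500) → pose (5.5059, -2.4962, 0.6298)
step 3: θ'=0.5048 (R=3.0000) → pose (5.1898, -2.6976, 0.5048)
step 4: θ'=1.0048 (R=1.5000) → pose (5.7305, -2.1891, 1.0048)

(5.7305, -2.1891, 1.0048)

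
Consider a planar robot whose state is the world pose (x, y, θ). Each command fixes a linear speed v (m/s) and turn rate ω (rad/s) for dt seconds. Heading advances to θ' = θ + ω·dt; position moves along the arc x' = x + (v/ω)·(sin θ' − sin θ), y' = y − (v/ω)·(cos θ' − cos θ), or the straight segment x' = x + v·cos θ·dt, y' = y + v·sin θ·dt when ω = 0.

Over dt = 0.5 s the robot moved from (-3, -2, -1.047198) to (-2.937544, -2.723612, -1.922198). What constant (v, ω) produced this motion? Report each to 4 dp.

v = 1.5000, ω = -1.7500

Δθ = -1.922198 − -1.047198 = -0.875000
ω = Δθ/dt = -0.875000/0.5 = -1.7500
R = −Δy/(cos θ' − cos θ) = -0.8571
v = R·ω = -0.8571·-1.7500 = 1.5000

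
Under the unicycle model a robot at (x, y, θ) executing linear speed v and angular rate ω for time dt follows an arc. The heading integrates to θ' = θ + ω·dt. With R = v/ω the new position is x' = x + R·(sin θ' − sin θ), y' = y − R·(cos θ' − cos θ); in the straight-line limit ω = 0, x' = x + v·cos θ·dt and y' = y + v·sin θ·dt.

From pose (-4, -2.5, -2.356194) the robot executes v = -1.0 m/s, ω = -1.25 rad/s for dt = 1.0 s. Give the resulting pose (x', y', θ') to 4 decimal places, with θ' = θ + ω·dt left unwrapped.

(-3.0759, -2.3505, -3.6062)

θ' = -2.3562 + -1.25·1.0 = -3.6062
R = v/ω = -1.0/-1.25 = 0.8000
x' = -4 + 0.8000·(sin -3.6062 − sin -2.3562) = -3.0759
y' = -2.5 − 0.8000·(cos -3.6062 − cos -2.3562) = -2.3505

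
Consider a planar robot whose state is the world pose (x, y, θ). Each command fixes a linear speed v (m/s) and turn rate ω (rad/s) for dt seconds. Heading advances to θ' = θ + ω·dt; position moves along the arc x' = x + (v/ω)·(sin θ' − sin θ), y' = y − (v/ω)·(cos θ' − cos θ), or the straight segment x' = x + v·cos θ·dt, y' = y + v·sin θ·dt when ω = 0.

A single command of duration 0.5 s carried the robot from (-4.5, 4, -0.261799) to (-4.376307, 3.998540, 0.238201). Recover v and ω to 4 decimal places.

v = 0.2500, ω = 1.0000

Δθ = 0.238201 − -0.261799 = 0.500000
ω = Δθ/dt = 0.500000/0.5 = 1.0000
R = Δx/(sin θ' − sin θ) = 0.2500
v = R·ω = 0.2500·1.0000 = 0.2500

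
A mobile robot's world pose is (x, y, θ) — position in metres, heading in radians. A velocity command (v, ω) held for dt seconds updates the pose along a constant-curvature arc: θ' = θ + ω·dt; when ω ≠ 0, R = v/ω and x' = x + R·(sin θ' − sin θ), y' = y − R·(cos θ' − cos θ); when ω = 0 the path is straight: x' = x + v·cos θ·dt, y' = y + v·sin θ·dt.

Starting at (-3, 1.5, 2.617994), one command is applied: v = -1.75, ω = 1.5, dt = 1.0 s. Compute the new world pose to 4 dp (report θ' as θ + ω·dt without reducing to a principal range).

(-1.4501, 1.8570, 4.1180)

θ' = 2.6180 + 1.5·1.0 = 4.1180
R = v/ω = -1.75/1.5 = -1.1667
x' = -3 + -1.1667·(sin 4.1180 − sin 2.6180) = -1.4501
y' = 1.5 − -1.1667·(cos 4.1180 − cos 2.6180) = 1.8570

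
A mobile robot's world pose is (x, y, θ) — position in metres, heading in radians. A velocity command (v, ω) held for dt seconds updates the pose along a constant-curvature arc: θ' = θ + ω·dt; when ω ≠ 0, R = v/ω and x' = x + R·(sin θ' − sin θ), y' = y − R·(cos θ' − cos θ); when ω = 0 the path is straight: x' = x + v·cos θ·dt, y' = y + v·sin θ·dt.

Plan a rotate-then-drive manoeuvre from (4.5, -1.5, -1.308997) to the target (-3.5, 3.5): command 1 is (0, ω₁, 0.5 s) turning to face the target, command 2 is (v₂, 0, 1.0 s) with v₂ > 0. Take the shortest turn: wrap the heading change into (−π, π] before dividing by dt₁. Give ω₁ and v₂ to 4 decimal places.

ω₁ = -4.7824, v₂ = 9.4340

heading to target = atan2(3.5−-1.5, -3.5−4.5) = 2.5830
Δθ = wrap(2.5830 − -1.3090) = -2.3912; ω₁ = Δθ/dt₁ = -4.7824
distance = √((-3.5−4.5)² + (3.5−-1.5)²) = 9.4340; v₂ = distance/dt₂ = 9.4340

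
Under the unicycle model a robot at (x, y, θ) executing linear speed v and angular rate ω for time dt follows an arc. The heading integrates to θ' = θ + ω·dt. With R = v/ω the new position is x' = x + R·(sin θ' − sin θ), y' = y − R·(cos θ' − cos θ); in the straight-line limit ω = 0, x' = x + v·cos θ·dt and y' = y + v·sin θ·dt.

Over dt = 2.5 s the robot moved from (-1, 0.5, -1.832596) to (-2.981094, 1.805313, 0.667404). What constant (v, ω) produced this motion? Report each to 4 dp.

Δθ = 0.667404 − -1.832596 = 2.500000
ω = Δθ/dt = 2.500000/2.5 = 1.0000
R = Δx/(sin θ' − sin θ) = -1.2500
v = R·ω = -1.2500·1.0000 = -1.2500

v = -1.2500, ω = 1.0000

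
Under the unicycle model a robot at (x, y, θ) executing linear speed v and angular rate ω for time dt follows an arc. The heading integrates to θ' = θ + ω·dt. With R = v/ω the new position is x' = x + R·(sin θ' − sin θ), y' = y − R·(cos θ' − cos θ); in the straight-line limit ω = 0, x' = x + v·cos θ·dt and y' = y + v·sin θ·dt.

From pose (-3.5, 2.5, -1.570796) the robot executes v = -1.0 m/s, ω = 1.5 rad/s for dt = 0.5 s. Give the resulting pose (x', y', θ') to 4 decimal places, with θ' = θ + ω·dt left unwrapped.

θ' = -1.5708 + 1.5·0.5 = -0.8208
R = v/ω = -1.0/1.5 = -0.6667
x' = -3.5 + -0.6667·(sin -0.8208 − sin -1.5708) = -3.6789
y' = 2.5 − -0.6667·(cos -0.8208 − cos -1.5708) = 2.9544

(-3.6789, 2.9544, -0.8208)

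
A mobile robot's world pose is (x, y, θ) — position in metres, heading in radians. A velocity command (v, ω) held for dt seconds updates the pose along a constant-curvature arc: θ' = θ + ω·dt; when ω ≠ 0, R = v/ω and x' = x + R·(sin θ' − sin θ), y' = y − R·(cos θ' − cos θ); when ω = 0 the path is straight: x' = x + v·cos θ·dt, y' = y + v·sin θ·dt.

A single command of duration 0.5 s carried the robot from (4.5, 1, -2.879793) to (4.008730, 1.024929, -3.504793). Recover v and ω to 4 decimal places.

Δθ = -3.504793 − -2.879793 = -0.625000
ω = Δθ/dt = -0.625000/0.5 = -1.2500
R = Δx/(sin θ' − sin θ) = -0.8000
v = R·ω = -0.8000·-1.2500 = 1.0000

v = 1.0000, ω = -1.2500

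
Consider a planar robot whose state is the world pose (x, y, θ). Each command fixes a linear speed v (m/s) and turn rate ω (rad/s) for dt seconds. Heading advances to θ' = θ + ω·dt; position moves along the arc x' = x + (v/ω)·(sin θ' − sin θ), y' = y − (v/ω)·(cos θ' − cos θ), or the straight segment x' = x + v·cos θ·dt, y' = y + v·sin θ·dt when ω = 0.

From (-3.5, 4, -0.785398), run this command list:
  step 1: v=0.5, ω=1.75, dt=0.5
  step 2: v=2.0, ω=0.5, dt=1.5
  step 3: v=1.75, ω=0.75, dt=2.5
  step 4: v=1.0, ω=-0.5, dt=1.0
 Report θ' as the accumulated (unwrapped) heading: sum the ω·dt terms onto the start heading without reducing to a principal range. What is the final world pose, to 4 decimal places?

step 1: θ'=0.0896 (R=0.2857) → pose (-3.2724, 3.9175, 0.0896)
step 2: θ'=0.8396 (R=4.0000) → pose (-0.6528, 5.2304, 0.8396)
step 3: θ'=2.7146 (R=2.3333) → pose (-1.4234, 8.9123, 2.7146)
step 4: θ'=2.2146 (R=-2.0000) → pose (-2.1948, 9.5323, 2.2146)

(-2.1948, 9.5323, 2.2146)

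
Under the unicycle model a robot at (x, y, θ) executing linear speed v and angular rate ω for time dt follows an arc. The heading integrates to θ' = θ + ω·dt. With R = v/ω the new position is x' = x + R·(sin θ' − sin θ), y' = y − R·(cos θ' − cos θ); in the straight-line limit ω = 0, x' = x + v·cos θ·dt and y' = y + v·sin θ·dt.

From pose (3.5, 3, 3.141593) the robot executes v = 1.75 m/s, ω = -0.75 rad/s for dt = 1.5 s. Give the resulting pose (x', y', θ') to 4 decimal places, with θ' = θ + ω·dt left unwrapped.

(1.3947, 4.3273, 2.0166)

θ' = 3.1416 + -0.75·1.5 = 2.0166
R = v/ω = 1.75/-0.75 = -2.3333
x' = 3.5 + -2.3333·(sin 2.0166 − sin 3.1416) = 1.3947
y' = 3 − -2.3333·(cos 2.0166 − cos 3.1416) = 4.3273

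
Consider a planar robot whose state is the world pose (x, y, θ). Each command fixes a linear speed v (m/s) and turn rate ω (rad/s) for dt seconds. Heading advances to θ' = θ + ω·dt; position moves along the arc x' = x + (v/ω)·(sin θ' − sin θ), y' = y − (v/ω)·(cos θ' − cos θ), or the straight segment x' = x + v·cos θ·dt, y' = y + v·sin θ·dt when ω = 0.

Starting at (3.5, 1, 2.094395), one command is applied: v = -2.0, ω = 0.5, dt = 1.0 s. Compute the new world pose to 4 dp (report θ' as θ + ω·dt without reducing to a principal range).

(4.8829, -0.4159, 2.5944)

θ' = 2.0944 + 0.5·1.0 = 2.5944
R = v/ω = -2.0/0.5 = -4.0000
x' = 3.5 + -4.0000·(sin 2.5944 − sin 2.0944) = 4.8829
y' = 1 − -4.0000·(cos 2.5944 − cos 2.0944) = -0.4159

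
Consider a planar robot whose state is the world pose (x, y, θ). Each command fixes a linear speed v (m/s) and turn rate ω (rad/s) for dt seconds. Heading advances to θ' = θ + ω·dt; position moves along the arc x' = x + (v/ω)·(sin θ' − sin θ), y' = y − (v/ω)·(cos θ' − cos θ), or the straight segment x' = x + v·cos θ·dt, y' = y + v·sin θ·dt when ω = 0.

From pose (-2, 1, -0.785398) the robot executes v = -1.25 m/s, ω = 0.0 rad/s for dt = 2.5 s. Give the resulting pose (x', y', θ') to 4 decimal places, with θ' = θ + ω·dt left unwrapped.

(-4.2097, 3.2097, -0.7854)

θ' = -0.7854 + 0.0·2.5 = -0.7854
ω = 0 → straight: x' = -2 + -1.25·cos(-0.7854)·2.5 = -4.2097
y' = 1 + -1.25·sin(-0.7854)·2.5 = 3.2097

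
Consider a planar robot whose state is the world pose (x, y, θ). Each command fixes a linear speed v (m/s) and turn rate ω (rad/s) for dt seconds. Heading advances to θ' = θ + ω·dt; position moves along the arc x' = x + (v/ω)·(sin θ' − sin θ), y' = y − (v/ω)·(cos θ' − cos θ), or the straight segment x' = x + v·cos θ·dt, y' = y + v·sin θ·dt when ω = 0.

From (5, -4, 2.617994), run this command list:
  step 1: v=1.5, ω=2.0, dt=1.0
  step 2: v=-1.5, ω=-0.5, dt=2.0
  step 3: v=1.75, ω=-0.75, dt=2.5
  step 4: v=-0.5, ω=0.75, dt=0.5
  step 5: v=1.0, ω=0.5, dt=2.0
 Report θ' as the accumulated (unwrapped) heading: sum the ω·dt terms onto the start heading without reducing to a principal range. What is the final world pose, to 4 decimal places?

step 1: θ'=4.6180 (R=0.7500) → pose (3.8783, -4.5788, 4.6180)
step 2: θ'=3.6180 (R=3.0000) → pose (5.4892, -2.1956, 3.6180)
step 3: θ'=1.7430 (R=-2.3333) → pose (2.1204, -0.5219, 1.7430)
step 4: θ'=2.1180 (R=-0.6667) → pose (2.2079, -0.7546, 2.1180)
step 5: θ'=3.1180 (R=2.0000) → pose (0.5471, 0.2043, 3.1180)

(0.5471, 0.2043, 3.1180)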